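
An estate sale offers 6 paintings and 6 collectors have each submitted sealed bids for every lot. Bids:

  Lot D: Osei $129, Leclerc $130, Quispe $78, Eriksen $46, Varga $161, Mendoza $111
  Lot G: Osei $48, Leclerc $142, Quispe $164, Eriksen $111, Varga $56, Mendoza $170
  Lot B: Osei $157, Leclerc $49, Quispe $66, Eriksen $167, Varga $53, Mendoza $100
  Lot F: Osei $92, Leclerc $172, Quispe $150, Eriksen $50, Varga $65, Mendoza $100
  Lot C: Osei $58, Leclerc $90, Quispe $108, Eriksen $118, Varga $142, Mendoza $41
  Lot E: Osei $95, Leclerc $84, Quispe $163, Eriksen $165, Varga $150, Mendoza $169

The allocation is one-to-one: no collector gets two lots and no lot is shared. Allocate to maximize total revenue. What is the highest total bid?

Max total: $943

Optimal: Osei→Lot D ($129), Leclerc→Lot F ($172), Quispe→Lot G ($164), Eriksen→Lot B ($167), Varga→Lot C ($142), Mendoza→Lot E ($169) — total 129+172+164+167+142+169 = $943.
Column-greedy (each lot in turn goes to its best remaining collector) gives $873, worse by 70.
Swapping Quispe↔Osei (Quispe→Lot D $78, Osei→Lot G $48) loses 167.
No other one-to-one assignment exceeds $943.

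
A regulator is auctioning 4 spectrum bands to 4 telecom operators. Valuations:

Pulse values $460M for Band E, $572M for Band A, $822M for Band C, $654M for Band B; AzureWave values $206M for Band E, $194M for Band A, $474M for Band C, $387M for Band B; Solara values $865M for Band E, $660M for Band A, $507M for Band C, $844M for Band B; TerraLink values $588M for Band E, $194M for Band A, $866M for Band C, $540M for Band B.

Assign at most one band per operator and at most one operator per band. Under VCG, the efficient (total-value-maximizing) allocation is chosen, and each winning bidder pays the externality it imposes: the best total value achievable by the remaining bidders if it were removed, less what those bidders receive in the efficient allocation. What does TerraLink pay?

TerraLink pays $250M.

Efficient allocation: Pulse→Band A ($572M), AzureWave→Band B ($387M), Solara→Band E ($865M), TerraLink→Band C ($866M); total welfare W = $2690M.
TerraLink receives Band C at value $866M, so the others get W − 866 = $1824M.
Without TerraLink: best allocation of the remaining 3 bidders over all 4 bands is Pulse→Band C ($822M), AzureWave→Band B ($387M), Solara→Band E ($865M), total $2074M.
VCG payment = (others' best without TerraLink) − (others' welfare with TerraLink) = 2074 − 1824 = $250M.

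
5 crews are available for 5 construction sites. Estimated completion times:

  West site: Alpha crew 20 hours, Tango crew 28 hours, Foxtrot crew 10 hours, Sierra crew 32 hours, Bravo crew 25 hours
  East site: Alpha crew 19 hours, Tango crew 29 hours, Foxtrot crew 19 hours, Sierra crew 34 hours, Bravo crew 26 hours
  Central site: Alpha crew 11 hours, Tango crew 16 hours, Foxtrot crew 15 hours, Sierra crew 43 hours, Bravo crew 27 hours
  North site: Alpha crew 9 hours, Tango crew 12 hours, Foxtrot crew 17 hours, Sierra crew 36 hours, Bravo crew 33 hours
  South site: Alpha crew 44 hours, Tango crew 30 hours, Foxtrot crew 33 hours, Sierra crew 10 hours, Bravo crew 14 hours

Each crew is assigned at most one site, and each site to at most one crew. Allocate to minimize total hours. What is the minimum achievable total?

Min total: 69 hours

This is the linear assignment problem.
Optimal: Alpha crew→Central site (11 hours), Tango crew→North site (12 hours), Foxtrot crew→West site (10 hours), Sierra crew→South site (10 hours), Bravo crew→East site (26 hours) — total 11+12+10+10+26 = 69 hours.
Column-greedy (each site in turn goes to its cheapest remaining crew) gives 88 hours, worse by 19.
Swapping Foxtrot crew↔Sierra crew (Foxtrot crew→South site 33 hours, Sierra crew→West site 32 hours) adds 45.
No other one-to-one assignment undercuts 69 hours.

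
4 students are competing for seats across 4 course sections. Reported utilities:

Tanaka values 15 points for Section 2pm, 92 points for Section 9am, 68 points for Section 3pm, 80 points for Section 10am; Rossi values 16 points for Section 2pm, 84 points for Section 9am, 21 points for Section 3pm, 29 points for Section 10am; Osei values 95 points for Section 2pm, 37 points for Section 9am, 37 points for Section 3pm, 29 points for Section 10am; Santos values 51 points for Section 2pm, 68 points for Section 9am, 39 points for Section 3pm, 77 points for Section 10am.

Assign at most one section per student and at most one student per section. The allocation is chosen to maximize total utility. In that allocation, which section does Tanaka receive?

Tanaka receives Section 3pm.

Optimal: Tanaka→Section 3pm (68 points), Rossi→Section 9am (84 points), Osei→Section 2pm (95 points), Santos→Section 10am (77 points) — total 68+84+95+77 = 324 points.
Row-greedy (each student in turn takes its best remaining section) gives 255 points, worse by 69.
Swapping Santos↔Osei (Santos→Section 2pm 51 points, Osei→Section 10am 29 points) loses 92.
Tanaka's own top section is Section 9am (92 points), but forcing Tanaka→Section 9am and reassigning the rest optimally gives only 285 points — worse by 39.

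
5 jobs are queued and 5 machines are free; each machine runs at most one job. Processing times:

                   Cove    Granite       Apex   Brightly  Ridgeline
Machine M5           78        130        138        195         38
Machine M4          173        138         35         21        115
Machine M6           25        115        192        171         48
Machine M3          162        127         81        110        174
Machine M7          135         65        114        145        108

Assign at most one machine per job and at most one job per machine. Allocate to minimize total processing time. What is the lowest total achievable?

Optimal: Cove→Machine M6 (25 min), Granite→Machine M7 (65 min), Apex→Machine M3 (81 min), Brightly→Machine M4 (21 min), Ridgeline→Machine M5 (38 min) — total 25+65+81+21+38 = 230 min.
Row-greedy (each job in turn takes its cheapest remaining machine) gives 273 min, worse by 43.

Minimum total: 230 min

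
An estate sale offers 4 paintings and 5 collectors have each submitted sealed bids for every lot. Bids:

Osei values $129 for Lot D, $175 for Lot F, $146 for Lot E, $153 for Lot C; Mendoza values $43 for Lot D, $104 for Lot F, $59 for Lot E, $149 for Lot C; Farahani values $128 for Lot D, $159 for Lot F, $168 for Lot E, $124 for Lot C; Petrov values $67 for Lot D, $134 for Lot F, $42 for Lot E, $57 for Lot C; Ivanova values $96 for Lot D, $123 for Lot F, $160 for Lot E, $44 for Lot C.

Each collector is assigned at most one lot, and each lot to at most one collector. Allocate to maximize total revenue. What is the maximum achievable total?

Maximum total: $612

Optimal: Farahani→Lot D ($128), Osei→Lot F ($175), Ivanova→Lot E ($160), Mendoza→Lot C ($149) — total 128+175+160+149 = $612.
Checked against all permutations: $612 is optimal.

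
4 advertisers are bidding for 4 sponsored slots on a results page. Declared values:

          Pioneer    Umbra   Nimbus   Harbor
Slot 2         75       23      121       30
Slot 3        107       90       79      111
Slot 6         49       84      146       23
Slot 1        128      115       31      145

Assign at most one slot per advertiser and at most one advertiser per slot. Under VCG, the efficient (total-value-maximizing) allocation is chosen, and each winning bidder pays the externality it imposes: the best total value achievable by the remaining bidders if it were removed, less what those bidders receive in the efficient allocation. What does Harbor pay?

Efficient allocation: Pioneer→Slot 3 ($107), Umbra→Slot 6 ($84), Nimbus→Slot 2 ($121), Harbor→Slot 1 ($145); total welfare W = $457.
Harbor receives Slot 1 at value $145, so the others get W − 145 = $312.
Without Harbor: best allocation of the remaining 3 bidders over all 4 slots is Pioneer→Slot 3 ($107), Umbra→Slot 1 ($115), Nimbus→Slot 6 ($146), total $368.
VCG payment = (others' best without Harbor) − (others' welfare with Harbor) = 368 − 312 = $56.

Harbor pays $56.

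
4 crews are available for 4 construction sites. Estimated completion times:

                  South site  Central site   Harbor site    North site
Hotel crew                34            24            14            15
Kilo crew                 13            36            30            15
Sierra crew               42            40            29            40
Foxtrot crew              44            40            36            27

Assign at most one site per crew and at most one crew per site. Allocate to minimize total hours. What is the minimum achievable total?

Optimal: Hotel crew→Central site (24 hours), Kilo crew→South site (13 hours), Sierra crew→Harbor site (29 hours), Foxtrot crew→North site (27 hours) — total 24+13+29+27 = 93 hours.
Row-greedy (each crew in turn takes its cheapest remaining site) gives 94 hours, worse by 1.
Next-best assignment: Hotel crew→Harbor site, Kilo crew→South site, Sierra crew→Central site, Foxtrot crew→North site = 94 hours.
Every other assignment is strictly worse.

Minimum total: 93 hours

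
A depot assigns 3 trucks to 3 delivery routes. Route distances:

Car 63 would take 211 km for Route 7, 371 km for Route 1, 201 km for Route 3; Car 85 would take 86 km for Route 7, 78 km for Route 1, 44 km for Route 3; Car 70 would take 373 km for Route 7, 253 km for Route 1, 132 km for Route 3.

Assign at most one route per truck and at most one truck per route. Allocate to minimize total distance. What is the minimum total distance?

Minimum total: 421 km

This is the linear assignment problem.
Optimal: Car 63→Route 7 (211 km), Car 85→Route 1 (78 km), Car 70→Route 3 (132 km) — total 211+78+132 = 421 km.
Next-best assignment: Car 63→Route 7, Car 85→Route 3, Car 70→Route 1 = 508 km.
Swapping Car 85↔Car 70 (Car 85→Route 3 44 km, Car 70→Route 1 253 km) adds 87.
Checked against all permutations: 421 km is optimal.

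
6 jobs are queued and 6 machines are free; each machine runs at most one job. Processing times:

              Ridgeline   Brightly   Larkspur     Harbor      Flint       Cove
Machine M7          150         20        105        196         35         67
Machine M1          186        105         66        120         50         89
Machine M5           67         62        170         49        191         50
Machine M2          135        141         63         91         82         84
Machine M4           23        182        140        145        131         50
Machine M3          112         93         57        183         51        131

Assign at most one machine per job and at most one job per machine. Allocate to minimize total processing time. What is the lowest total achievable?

This is the linear assignment problem.
Optimal: Ridgeline→Machine M4 (23 min), Brightly→Machine M7 (20 min), Larkspur→Machine M3 (57 min), Harbor→Machine M5 (49 min), Flint→Machine M1 (50 min), Cove→Machine M2 (84 min) — total 23+20+57+49+50+84 = 283 min.
Column-greedy (each machine in turn goes to its cheapest remaining job) gives 336 min, worse by 53.
No other one-to-one assignment undercuts 283 min.

Minimum total: 283 min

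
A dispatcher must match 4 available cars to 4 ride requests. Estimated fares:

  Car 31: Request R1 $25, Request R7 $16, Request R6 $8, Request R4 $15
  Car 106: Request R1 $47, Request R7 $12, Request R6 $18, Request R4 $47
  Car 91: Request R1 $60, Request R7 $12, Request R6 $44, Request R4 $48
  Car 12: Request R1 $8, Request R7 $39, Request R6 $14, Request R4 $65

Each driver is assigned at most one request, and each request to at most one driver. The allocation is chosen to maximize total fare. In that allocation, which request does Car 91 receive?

This is a one-to-one assignment (maximum-weight bipartite matching).
Optimal: Car 31→Request R7 ($16), Car 106→Request R1 ($47), Car 91→Request R6 ($44), Car 12→Request R4 ($65) — total 16+47+44+65 = $172.
Max-entry greedy (repeatedly take the single best remaining cell) gives $159, worse by 13.
Next-best assignment: Car 31→Request R7, Car 106→Request R6, Car 91→Request R1, Car 12→Request R4 = $159.
No other one-to-one assignment exceeds $172.
Car 91's own top request is Request R1 ($60), but forcing Car 91→Request R1 and reassigning the rest optimally gives only $159 — worse by 13.

Car 91 receives Request R6.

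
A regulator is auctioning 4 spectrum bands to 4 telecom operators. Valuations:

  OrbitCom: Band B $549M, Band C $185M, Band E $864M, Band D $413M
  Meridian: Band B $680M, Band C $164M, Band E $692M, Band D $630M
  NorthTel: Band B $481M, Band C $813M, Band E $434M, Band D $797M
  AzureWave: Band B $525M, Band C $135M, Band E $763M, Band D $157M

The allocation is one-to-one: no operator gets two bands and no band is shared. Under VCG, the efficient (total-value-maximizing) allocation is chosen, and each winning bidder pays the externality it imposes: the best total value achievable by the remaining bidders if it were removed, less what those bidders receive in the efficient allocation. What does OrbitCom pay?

OrbitCom pays $288M.

Efficient allocation: OrbitCom→Band E ($864M), Meridian→Band D ($630M), NorthTel→Band C ($813M), AzureWave→Band B ($525M); total welfare W = $2832M.
OrbitCom receives Band E at value $864M, so the others get W − 864 = $1968M.
Without OrbitCom: best allocation of the remaining 3 bidders over all 4 bands is Meridian→Band B ($680M), NorthTel→Band C ($813M), AzureWave→Band E ($763M), total $2256M.
VCG payment = (others' best without OrbitCom) − (others' welfare with OrbitCom) = 2256 − 1968 = $288M.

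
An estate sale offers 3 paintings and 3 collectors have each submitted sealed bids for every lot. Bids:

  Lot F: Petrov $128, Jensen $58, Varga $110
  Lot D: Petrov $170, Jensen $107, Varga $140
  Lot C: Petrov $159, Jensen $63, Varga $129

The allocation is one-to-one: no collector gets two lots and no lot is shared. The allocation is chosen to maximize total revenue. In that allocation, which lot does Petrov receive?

This is a one-to-one assignment (maximum-weight bipartite matching).
Optimal: Petrov→Lot C ($159), Jensen→Lot D ($107), Varga→Lot F ($110) — total 159+107+110 = $376.
Row-greedy (each collector in turn takes its best remaining lot) gives $343, worse by 33.
Every other assignment is strictly worse.
Petrov's own top lot is Lot D ($170), but forcing Petrov→Lot D and reassigning the rest optimally gives only $357 — worse by 19.

Petrov receives Lot C.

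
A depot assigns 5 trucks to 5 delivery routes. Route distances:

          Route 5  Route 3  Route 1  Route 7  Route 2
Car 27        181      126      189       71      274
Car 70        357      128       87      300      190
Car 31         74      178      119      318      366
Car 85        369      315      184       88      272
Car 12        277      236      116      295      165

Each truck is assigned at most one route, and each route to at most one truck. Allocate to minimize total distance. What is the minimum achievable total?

Optimal: Car 27→Route 3 (126 km), Car 70→Route 1 (87 km), Car 31→Route 5 (74 km), Car 85→Route 7 (88 km), Car 12→Route 2 (165 km) — total 126+87+74+88+165 = 540 km.
Next-best assignment: Car 27→Route 3, Car 70→Route 2, Car 31→Route 5, Car 85→Route 7, Car 12→Route 1 = 594 km.

Minimum total: 540 km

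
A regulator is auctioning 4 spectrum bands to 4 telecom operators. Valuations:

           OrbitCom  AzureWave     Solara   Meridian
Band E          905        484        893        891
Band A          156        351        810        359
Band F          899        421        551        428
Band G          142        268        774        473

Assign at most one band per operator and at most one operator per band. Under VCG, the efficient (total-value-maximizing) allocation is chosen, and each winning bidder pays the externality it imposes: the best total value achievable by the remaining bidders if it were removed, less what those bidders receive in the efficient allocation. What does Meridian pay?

Efficient allocation: OrbitCom→Band F ($899M), AzureWave→Band A ($351M), Solara→Band G ($774M), Meridian→Band E ($891M); total welfare W = $2915M.
Meridian receives Band E at value $891M, so the others get W − 891 = $2024M.
Without Meridian: best allocation of the remaining 3 bidders over all 4 bands is OrbitCom→Band F ($899M), AzureWave→Band E ($484M), Solara→Band A ($810M), total $2193M.
VCG payment = (others' best without Meridian) − (others' welfare with Meridian) = 2193 − 2024 = $169M.

Meridian pays $169M.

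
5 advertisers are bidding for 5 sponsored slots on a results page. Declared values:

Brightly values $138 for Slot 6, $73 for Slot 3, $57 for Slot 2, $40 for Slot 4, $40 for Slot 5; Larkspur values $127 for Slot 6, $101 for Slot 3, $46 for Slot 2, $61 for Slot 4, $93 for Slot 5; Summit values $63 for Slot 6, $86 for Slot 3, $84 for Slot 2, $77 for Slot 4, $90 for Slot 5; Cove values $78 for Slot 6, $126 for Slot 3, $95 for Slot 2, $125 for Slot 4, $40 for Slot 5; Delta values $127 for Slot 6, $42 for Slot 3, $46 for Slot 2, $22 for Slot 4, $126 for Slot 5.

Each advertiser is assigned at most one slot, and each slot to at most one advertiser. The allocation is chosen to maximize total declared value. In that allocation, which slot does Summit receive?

Treat this as an assignment problem: match each advertiser to one slot.
Optimal: Brightly→Slot 6 ($138), Larkspur→Slot 3 ($101), Summit→Slot 2 ($84), Cove→Slot 4 ($125), Delta→Slot 5 ($126) — total 138+101+84+125+126 = $574.
Next-best assignment: Brightly→Slot 6, Larkspur→Slot 3, Summit→Slot 4, Cove→Slot 2, Delta→Slot 5 = $537.
Summit's own top slot is Slot 5 ($90), but forcing Summit→Slot 5 and reassigning the rest optimally gives only $500 — worse by 74.

Summit receives Slot 2.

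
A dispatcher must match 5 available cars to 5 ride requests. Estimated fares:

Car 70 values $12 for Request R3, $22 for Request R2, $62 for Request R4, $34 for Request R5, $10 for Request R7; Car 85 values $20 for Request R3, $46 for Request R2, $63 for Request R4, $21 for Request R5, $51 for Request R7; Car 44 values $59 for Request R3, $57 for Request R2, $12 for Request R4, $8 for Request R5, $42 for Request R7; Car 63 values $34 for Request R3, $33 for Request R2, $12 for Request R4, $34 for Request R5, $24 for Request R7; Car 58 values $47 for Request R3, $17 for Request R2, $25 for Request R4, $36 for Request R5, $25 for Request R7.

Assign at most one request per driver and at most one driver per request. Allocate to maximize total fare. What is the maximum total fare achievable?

This is the linear assignment problem.
Optimal: Car 70→Request R4 ($62), Car 85→Request R7 ($51), Car 44→Request R2 ($57), Car 63→Request R5 ($34), Car 58→Request R3 ($47) — total 62+51+57+34+47 = $251.
Column-greedy (each request in turn goes to its best remaining driver) gives $227, worse by 24.
Next-best assignment: Car 70→Request R4, Car 85→Request R7, Car 44→Request R3, Car 63→Request R2, Car 58→Request R5 = $241.

Maximum total: $251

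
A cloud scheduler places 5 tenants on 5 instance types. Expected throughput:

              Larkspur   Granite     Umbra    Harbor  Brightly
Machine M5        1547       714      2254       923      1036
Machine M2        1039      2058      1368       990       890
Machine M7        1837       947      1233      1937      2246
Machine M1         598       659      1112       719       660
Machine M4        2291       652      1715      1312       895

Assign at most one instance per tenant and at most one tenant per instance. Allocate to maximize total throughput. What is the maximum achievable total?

Optimal: Larkspur→Machine M4 (2291 ops/s), Granite→Machine M2 (2058 ops/s), Umbra→Machine M5 (2254 ops/s), Harbor→Machine M1 (719 ops/s), Brightly→Machine M7 (2246 ops/s) — total 2291+2058+2254+719+2246 = 9568 ops/s.
Row-greedy (each tenant in turn takes its best remaining instance) gives 9200 ops/s, worse by 368.
Swapping Umbra↔Harbor (Umbra→Machine M1 1112 ops/s, Harbor→Machine M5 923 ops/s) loses 938.
Every other assignment is strictly worse.

Max total: 9568 ops/s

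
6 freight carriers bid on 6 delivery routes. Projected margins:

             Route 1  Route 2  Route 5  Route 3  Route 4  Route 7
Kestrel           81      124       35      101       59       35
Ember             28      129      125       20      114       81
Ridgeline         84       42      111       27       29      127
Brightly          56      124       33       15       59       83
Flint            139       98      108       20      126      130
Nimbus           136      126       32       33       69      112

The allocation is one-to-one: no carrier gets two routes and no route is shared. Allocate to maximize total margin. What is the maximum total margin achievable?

Optimal: Kestrel→Route 3 ($101k), Ember→Route 5 ($125k), Ridgeline→Route 7 ($127k), Brightly→Route 2 ($124k), Flint→Route 4 ($126k), Nimbus→Route 1 ($136k) — total 101+125+127+124+126+136 = $739k.
Column-greedy (each route in turn goes to its best remaining carrier) gives $632k, worse by 107.
Swapping Brightly↔Kestrel (Brightly→Route 3 $15k, Kestrel→Route 2 $124k) loses 86.
No other one-to-one assignment exceeds $739k.

Max total: $739k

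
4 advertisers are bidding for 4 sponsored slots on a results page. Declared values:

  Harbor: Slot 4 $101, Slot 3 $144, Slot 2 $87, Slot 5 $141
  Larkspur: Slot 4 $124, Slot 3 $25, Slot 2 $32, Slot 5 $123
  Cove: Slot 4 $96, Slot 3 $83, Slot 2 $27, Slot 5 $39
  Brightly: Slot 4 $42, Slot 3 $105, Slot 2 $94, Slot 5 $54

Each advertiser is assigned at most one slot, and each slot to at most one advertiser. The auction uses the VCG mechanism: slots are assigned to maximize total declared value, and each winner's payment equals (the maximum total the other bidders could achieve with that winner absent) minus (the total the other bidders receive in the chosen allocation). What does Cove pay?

Cove pays $9.

Efficient allocation: Harbor→Slot 3 ($144), Larkspur→Slot 5 ($123), Cove→Slot 4 ($96), Brightly→Slot 2 ($94); total welfare W = $457.
Cove receives Slot 4 at value $96, so the others get W − 96 = $361.
Without Cove: best allocation of the remaining 3 bidders over all 4 slots is Harbor→Slot 5 ($141), Larkspur→Slot 4 ($124), Brightly→Slot 3 ($105), total $370.
VCG payment = (others' best without Cove) − (others' welfare with Cove) = 370 − 361 = $9.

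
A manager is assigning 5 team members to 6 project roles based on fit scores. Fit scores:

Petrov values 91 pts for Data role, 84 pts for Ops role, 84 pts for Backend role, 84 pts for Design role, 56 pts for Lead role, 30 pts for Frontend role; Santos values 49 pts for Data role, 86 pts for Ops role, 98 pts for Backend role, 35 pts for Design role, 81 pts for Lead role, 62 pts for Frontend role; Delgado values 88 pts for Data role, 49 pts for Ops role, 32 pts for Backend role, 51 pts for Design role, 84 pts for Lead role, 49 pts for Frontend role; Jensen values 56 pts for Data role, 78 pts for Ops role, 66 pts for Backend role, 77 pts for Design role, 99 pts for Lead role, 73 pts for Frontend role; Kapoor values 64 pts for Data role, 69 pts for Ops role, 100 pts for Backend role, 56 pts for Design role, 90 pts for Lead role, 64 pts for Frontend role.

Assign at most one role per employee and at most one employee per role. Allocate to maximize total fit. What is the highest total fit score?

Optimal: Petrov→Design role (84 pts), Santos→Ops role (86 pts), Delgado→Data role (88 pts), Jensen→Lead role (99 pts), Kapoor→Backend role (100 pts) — total 84+86+88+99+100 = 457 pts.
Column-greedy (each role in turn goes to its best remaining employee) gives 438 pts, worse by 19.
Checked against all permutations: 457 pts is optimal.

Max total: 457 pts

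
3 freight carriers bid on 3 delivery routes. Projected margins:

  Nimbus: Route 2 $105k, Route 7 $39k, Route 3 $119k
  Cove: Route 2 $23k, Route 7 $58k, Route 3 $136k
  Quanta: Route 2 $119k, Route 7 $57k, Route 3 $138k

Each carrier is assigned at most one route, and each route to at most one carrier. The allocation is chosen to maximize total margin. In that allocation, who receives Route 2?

This is a one-to-one assignment (maximum-weight bipartite matching).
Optimal: Nimbus→Route 2 ($105k), Cove→Route 7 ($58k), Quanta→Route 3 ($138k) — total 105+58+138 = $301k.
Row-greedy (each carrier in turn takes its best remaining route) gives $296k, worse by 5.
Swapping Nimbus↔Quanta (Nimbus→Route 3 $119k, Quanta→Route 2 $119k) loses 5.
Checked against all permutations: $301k is optimal.
Nimbus's own top route is Route 3 ($119k), but forcing Nimbus→Route 3 and reassigning the rest optimally gives only $296k — worse by 5.

Nimbus receives Route 2.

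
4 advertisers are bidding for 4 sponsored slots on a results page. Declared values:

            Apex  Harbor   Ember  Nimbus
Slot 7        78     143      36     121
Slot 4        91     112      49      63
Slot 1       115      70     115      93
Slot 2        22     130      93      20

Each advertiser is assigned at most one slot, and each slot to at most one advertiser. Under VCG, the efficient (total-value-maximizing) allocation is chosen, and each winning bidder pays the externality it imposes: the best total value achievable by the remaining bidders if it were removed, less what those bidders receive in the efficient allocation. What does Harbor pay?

Efficient allocation: Apex→Slot 4 ($91), Harbor→Slot 2 ($130), Ember→Slot 1 ($115), Nimbus→Slot 7 ($121); total welfare W = $457.
Harbor receives Slot 2 at value $130, so the others get W − 130 = $327.
Without Harbor: best allocation of the remaining 3 bidders over all 4 slots is Apex→Slot 1 ($115), Ember→Slot 2 ($93), Nimbus→Slot 7 ($121), total $329.
VCG payment = (others' best without Harbor) − (others' welfare with Harbor) = 329 − 327 = $2.

Harbor pays $2.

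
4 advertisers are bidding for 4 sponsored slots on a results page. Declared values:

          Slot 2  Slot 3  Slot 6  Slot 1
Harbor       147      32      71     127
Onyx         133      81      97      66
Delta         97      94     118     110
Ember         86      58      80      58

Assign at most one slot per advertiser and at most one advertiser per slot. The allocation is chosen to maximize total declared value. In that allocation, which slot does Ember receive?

Optimal: Harbor→Slot 1 ($127), Onyx→Slot 2 ($133), Delta→Slot 6 ($118), Ember→Slot 3 ($58) — total 127+133+118+58 = $436.
Row-greedy (each advertiser in turn takes its best remaining slot) gives $412, worse by 24.
Next-best assignment: Harbor→Slot 1, Onyx→Slot 2, Delta→Slot 3, Ember→Slot 6 = $434.
Ember's own top slot is Slot 2 ($86), but forcing Ember→Slot 2 and reassigning the rest optimally gives only $412 — worse by 24.

Ember receives Slot 3.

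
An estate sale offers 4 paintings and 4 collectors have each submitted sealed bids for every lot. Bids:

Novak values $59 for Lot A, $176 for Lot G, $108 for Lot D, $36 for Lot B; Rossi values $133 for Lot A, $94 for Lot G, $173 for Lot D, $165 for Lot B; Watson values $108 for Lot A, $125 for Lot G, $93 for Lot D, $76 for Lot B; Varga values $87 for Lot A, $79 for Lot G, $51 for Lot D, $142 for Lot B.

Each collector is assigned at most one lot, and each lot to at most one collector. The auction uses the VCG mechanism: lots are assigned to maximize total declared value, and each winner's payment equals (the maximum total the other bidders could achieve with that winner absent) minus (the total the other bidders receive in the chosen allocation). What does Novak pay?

Efficient allocation: Novak→Lot G ($176), Rossi→Lot D ($173), Watson→Lot A ($108), Varga→Lot B ($142); total welfare W = $599.
Novak receives Lot G at value $176, so the others get W − 176 = $423.
Without Novak: best allocation of the remaining 3 bidders over all 4 lots is Rossi→Lot D ($173), Watson→Lot G ($125), Varga→Lot B ($142), total $440.
VCG payment = (others' best without Novak) − (others' welfare with Novak) = 440 − 423 = $17.

Novak pays $17.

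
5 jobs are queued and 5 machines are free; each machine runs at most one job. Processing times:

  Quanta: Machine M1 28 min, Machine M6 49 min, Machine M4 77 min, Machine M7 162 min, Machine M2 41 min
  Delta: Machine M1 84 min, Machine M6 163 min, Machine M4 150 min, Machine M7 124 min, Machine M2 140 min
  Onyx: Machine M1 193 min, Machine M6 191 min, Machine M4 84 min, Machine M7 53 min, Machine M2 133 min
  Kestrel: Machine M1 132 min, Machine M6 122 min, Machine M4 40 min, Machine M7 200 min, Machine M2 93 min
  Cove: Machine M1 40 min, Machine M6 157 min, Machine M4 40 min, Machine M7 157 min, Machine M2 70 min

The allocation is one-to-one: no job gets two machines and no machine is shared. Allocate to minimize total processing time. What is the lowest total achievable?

Optimal: Quanta→Machine M6 (49 min), Delta→Machine M1 (84 min), Onyx→Machine M7 (53 min), Kestrel→Machine M4 (40 min), Cove→Machine M2 (70 min) — total 49+84+53+40+70 = 296 min.
Row-greedy (each job in turn takes its cheapest remaining machine) gives 486 min, worse by 190.
Next-best assignment: Quanta→Machine M6, Delta→Machine M1, Onyx→Machine M7, Kestrel→Machine M2, Cove→Machine M4 = 319 min.
Swapping Kestrel↔Cove (Kestrel→Machine M2 93 min, Cove→Machine M4 40 min) adds 23.
No other one-to-one assignment undercuts 296 min.

Minimum total: 296 min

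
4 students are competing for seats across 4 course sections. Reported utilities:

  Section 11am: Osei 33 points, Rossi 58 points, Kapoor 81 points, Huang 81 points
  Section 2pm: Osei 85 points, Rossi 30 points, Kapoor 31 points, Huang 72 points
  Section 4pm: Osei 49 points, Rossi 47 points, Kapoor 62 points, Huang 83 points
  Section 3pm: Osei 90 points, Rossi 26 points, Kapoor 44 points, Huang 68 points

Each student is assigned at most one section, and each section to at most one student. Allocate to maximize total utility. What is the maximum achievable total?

Optimal: Osei→Section 3pm (90 points), Rossi→Section 4pm (47 points), Kapoor→Section 11am (81 points), Huang→Section 2pm (72 points) — total 90+47+81+72 = 290 points.
Column-greedy (each section in turn goes to its best remaining student) gives 275 points, worse by 15.
Next-best assignment: Osei→Section 3pm, Rossi→Section 2pm, Kapoor→Section 11am, Huang→Section 4pm = 284 points.

Maximum total: 290 points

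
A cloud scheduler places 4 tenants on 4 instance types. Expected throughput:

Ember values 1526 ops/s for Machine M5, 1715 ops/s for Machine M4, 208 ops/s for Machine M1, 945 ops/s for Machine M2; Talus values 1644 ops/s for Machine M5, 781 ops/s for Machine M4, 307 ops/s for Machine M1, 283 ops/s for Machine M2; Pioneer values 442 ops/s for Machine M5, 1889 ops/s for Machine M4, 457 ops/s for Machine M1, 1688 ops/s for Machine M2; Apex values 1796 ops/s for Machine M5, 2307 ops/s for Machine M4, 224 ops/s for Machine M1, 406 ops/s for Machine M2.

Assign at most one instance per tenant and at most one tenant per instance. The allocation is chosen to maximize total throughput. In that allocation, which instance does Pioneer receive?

Pioneer receives Machine M2.

Optimal: Ember→Machine M1 (208 ops/s), Talus→Machine M5 (1644 ops/s), Pioneer→Machine M2 (1688 ops/s), Apex→Machine M4 (2307 ops/s) — total 208+1644+1688+2307 = 5847 ops/s.
Swapping Apex↔Talus (Apex→Machine M5 1796 ops/s, Talus→Machine M4 781 ops/s) loses 1374.
Pioneer's own top instance is Machine M4 (1889 ops/s), but forcing Pioneer→Machine M4 and reassigning the rest optimally gives only 4937 ops/s — worse by 910.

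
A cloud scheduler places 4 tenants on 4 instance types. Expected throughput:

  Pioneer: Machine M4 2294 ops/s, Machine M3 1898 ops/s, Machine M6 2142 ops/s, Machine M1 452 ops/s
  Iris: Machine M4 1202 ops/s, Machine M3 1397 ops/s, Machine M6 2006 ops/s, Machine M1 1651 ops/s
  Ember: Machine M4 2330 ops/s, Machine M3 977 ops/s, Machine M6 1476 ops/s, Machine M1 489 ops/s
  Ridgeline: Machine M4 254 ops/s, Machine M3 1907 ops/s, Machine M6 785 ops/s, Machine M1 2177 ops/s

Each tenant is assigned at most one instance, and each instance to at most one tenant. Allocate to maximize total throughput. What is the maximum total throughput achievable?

Treat this as an assignment problem: match each tenant to one instance.
Optimal: Pioneer→Machine M3 (1898 ops/s), Iris→Machine M6 (2006 ops/s), Ember→Machine M4 (2330 ops/s), Ridgeline→Machine M1 (2177 ops/s) — total 1898+2006+2330+2177 = 8411 ops/s.
Max-entry greedy (repeatedly take the single best remaining cell) gives 8046 ops/s, worse by 365.
Next-best assignment: Pioneer→Machine M6, Iris→Machine M3, Ember→Machine M4, Ridgeline→Machine M1 = 8046 ops/s.
Swapping Ember↔Pioneer (Ember→Machine M3 977 ops/s, Pioneer→Machine M4 2294 ops/s) loses 957.

Max total: 8411 ops/s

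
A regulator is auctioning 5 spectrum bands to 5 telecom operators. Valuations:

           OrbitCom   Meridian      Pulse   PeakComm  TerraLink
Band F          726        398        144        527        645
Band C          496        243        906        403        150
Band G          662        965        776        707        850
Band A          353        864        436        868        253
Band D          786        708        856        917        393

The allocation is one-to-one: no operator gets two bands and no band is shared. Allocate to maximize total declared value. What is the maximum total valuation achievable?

Maximum total: $4263M

Optimal: OrbitCom→Band F ($726M), Meridian→Band A ($864M), Pulse→Band C ($906M), PeakComm→Band D ($917M), TerraLink→Band G ($850M) — total 726+864+906+917+850 = $4263M.
Row-greedy (each operator in turn takes its best remaining band) gives $4170M, worse by 93.
Swapping PeakComm↔Meridian (PeakComm→Band A $868M, Meridian→Band D $708M) loses 205.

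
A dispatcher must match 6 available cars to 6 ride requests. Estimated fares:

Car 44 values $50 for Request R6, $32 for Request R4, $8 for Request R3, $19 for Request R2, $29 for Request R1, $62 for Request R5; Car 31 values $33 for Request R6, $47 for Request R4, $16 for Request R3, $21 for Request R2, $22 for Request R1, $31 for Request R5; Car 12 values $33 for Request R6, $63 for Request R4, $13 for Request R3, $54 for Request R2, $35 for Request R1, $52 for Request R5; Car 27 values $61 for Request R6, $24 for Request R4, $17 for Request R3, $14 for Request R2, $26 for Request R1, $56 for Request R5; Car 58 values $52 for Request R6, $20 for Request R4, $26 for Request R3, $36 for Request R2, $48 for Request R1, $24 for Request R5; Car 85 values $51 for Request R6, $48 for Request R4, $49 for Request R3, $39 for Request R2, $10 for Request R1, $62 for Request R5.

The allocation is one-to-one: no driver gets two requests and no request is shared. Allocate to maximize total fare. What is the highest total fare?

Maximum total: $321

Optimal: Car 44→Request R5 ($62), Car 31→Request R4 ($47), Car 12→Request R2 ($54), Car 27→Request R6 ($61), Car 58→Request R1 ($48), Car 85→Request R3 ($49) — total 62+47+54+61+48+49 = $321.
Max-entry greedy (repeatedly take the single best remaining cell) gives $304, worse by 17.
Swapping Car 27↔Car 12 (Car 27→Request R2 $14, Car 12→Request R6 $33) loses 68.
No other one-to-one assignment exceeds $321.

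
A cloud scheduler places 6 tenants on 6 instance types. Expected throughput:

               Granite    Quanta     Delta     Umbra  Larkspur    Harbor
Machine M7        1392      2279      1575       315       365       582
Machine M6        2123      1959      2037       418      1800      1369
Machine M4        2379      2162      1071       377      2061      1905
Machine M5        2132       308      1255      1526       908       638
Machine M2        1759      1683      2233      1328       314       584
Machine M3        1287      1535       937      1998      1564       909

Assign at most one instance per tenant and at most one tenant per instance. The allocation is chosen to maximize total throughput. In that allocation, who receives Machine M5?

Granite receives Machine M5.

Optimal: Granite→Machine M5 (2132 ops/s), Quanta→Machine M7 (2279 ops/s), Delta→Machine M2 (2233 ops/s), Umbra→Machine M3 (1998 ops/s), Larkspur→Machine M6 (1800 ops/s), Harbor→Machine M4 (1905 ops/s) — total 2132+2279+2233+1998+1800+1905 = 12347 ops/s.
Column-greedy (each instance in turn goes to its best remaining tenant) gives 11131 ops/s, worse by 1216.
Swapping Umbra↔Granite (Umbra→Machine M5 1526 ops/s, Granite→Machine M3 1287 ops/s) loses 1317.
Granite's own top instance is Machine M4 (2379 ops/s), but forcing Granite→Machine M4 and reassigning the rest optimally gives only 11350 ops/s — worse by 997.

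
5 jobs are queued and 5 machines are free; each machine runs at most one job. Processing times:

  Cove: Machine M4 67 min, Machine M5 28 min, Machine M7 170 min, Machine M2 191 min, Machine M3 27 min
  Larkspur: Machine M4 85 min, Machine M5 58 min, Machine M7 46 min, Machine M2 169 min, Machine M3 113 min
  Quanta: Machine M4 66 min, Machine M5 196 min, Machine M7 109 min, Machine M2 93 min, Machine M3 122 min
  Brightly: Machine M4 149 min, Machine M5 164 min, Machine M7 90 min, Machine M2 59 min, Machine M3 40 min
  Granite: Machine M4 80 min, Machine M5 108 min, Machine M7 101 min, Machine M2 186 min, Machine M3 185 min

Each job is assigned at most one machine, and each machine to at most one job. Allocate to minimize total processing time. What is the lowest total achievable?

This is a one-to-one assignment (minimum-cost bipartite matching).
Optimal: Cove→Machine M5 (28 min), Larkspur→Machine M7 (46 min), Quanta→Machine M2 (93 min), Brightly→Machine M3 (40 min), Granite→Machine M4 (80 min) — total 28+46+93+40+80 = 287 min.
Min-entry greedy (repeatedly take the single cheapest remaining cell) gives 306 min, worse by 19.

Min total: 287 min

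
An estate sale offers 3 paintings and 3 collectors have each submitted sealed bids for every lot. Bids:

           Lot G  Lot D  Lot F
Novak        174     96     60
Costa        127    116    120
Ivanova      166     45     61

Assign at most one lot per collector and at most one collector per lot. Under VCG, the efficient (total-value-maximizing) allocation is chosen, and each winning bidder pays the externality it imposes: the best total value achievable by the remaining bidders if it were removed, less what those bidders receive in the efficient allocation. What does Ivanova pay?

Ivanova pays $78.

Efficient allocation: Novak→Lot D ($96), Costa→Lot F ($120), Ivanova→Lot G ($166); total welfare W = $382.
Ivanova receives Lot G at value $166, so the others get W − 166 = $216.
Without Ivanova: best allocation of the remaining 2 bidders over all 3 lots is Novak→Lot G ($174), Costa→Lot F ($120), total $294.
VCG payment = (others' best without Ivanova) − (others' welfare with Ivanova) = 294 − 216 = $78.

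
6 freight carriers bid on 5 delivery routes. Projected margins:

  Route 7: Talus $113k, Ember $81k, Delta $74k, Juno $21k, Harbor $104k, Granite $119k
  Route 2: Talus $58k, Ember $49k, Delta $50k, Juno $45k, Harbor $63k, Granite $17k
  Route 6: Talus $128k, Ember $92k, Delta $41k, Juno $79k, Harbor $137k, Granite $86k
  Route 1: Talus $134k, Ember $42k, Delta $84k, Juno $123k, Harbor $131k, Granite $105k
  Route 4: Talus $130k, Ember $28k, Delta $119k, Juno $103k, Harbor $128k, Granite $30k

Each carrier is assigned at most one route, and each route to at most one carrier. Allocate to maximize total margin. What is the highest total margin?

Max total: $559k

Optimal: Granite→Route 7 ($119k), Delta→Route 2 ($50k), Harbor→Route 6 ($137k), Juno→Route 1 ($123k), Talus→Route 4 ($130k) — total 119+50+137+123+130 = $559k.
Max-entry greedy (repeatedly take the single best remaining cell) gives $558k, worse by 1.
Next-best assignment: Granite→Route 7, Ember→Route 2, Harbor→Route 6, Talus→Route 1, Delta→Route 4 = $558k.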